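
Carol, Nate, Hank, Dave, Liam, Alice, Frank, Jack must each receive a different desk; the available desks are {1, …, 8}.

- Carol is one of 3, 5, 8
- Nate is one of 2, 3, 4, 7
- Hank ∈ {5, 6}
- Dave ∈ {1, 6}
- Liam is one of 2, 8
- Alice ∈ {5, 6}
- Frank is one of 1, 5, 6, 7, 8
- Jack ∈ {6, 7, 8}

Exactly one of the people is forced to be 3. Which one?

Carol

The 8 variables draw from only 8 values {1, 2, 3, 4, 5, 6, 7, 8}, so each is used; only Nate can be 4, hence Nate = 4.
Among the 7 still-open variables, 2 fits only Liam (and all 7 values in {1, 2, 3, 5, 6, 7, 8} must be used), so Liam = 2.
Among the 6 still-open variables, 3 fits only Carol (and all 6 values in {1, 3, 5, 6, 7, 8} must be used), so Carol = 3.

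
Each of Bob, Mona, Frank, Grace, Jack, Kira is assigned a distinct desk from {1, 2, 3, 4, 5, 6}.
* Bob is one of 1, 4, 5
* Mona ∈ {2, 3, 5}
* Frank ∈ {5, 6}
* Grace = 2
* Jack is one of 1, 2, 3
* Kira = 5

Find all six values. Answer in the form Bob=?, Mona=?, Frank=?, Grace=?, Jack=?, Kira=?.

Bob=4, Mona=3, Frank=6, Grace=2, Jack=1, Kira=5

Grace must be 2 (only option left). Remove 2 from Mona, Jack.
Kira has just one choice, so Kira = 5. Strike 5 from Bob, Mona, Frank.
That leaves Mona = 3. So Jack can't be 3.
That leaves Frank = 6.
Jack must be 1 (only option left). Strike 1 from Bob.
Bob has just one choice, so Bob = 4.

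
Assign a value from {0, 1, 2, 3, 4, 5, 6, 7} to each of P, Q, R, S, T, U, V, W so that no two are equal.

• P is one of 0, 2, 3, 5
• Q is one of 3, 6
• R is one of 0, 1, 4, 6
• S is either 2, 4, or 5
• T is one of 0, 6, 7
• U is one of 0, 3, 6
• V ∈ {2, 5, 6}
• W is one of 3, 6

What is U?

0

The 8 variables draw from only 8 values {0, 1, 2, 3, 4, 5, 6, 7}, so each is used; only R can be 1, hence R = 1.
The 7 still-open variables draw from only 7 values {0, 2, 3, 4, 5, 6, 7}, so each is used; only S can be 4, hence S = 4.
The 6 still-open variables draw from only 6 values {0, 2, 3, 5, 6, 7}, so each is used; only T can be 7, hence T = 7.
Q and W share exactly the 2 values {3, 6}; by pigeonhole those values go to them, so strike 3, 6 from P, U, V.
So U = 0.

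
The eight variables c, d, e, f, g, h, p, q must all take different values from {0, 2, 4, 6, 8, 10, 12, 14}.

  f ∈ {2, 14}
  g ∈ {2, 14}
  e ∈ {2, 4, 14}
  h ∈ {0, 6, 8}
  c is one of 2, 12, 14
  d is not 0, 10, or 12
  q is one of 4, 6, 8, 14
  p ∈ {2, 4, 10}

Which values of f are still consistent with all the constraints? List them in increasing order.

2, 14

The 8 variables together cover exactly {0, 2, 4, 6, 8, 10, 12, 14} — 8 values for 8 variables — and 0 appears only in h's list, so h = 0.
Among the 7 still-open variables, 10 fits only p (and all 7 values in {2, 4, 6, 8, 10, 12, 14} must be used), so p = 10.
The 6 still-open variables draw from only 6 values {2, 4, 6, 8, 12, 14}, so each is used; only c can be 12, hence c = 12.
f and g share exactly the 2 values {2, 14}; by pigeonhole those values go to them, so strike 2, 14 from d, e, q.
e must be 4 (only option left). Strike 4 from d, q.
No further eliminations apply; f can still be any of 2, 14.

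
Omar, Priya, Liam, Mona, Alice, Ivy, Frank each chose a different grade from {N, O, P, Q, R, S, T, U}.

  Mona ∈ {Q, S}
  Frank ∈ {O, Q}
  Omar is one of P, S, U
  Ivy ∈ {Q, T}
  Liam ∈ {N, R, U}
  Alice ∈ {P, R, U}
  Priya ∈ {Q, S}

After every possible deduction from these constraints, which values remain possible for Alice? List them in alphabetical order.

P, R, U

The 2 variables Priya and Mona are confined to {Q, S}, which locks those values in; drop them from Omar, Ivy, Frank.
That leaves Ivy = T.
Frank has just one choice, so Frank = O.
No further eliminations apply; Alice can still be any of P, R, U.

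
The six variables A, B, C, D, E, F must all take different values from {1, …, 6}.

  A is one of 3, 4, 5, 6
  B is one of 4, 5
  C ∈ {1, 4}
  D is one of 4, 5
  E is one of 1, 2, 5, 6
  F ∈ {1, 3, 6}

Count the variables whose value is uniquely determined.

2

Among the 6 variables, 2 fits only E (and all 6 values in {1, 2, 3, 4, 5, 6} must be used), so E = 2.
B and D between them cover only {4, 5} — a naked pair. Remove those values from A, C.
C's domain is down to {1}, so C = 1. Remove 1 from F.
Determined: C=1, E=2. The other variables each still have more than one consistent value. That makes 2.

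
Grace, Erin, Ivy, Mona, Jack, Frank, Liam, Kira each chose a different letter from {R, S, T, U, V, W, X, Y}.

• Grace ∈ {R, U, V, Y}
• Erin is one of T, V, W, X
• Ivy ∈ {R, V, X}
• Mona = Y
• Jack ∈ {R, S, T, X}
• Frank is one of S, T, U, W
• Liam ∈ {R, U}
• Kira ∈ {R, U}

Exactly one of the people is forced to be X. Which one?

Ivy

Mona's domain is down to {Y}, so Mona = Y. Eliminate Y elsewhere: Grace.
Liam and Kira between them cover only {R, U} — a naked pair. Remove those values from Grace, Ivy, Jack, Frank.
Grace's domain is down to {V}, so Grace = V. So Erin, Ivy can't be V.
So X goes to Ivy.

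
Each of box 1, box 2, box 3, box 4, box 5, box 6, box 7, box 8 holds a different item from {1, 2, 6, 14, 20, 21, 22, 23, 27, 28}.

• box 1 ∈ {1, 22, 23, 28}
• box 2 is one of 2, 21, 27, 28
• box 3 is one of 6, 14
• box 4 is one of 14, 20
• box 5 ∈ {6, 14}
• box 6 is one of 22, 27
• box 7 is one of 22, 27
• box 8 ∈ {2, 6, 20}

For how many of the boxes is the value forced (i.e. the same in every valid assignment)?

2

box 3 and box 5 share exactly the 2 values {6, 14}; by pigeonhole those values go to them, so strike 6, 14 from box 4, box 8.
box 4 has just one choice, so box 4 = 20. Eliminate 20 elsewhere: box 8.
That leaves box 8 = 2. Remove 2 from box 2.
The 2 variables box 6 and box 7 are confined to {22, 27}, which locks those values in; drop them from box 1, box 2.
Determined: box 4=20, box 8=2. The other boxes each still have more than one consistent value. That makes 2.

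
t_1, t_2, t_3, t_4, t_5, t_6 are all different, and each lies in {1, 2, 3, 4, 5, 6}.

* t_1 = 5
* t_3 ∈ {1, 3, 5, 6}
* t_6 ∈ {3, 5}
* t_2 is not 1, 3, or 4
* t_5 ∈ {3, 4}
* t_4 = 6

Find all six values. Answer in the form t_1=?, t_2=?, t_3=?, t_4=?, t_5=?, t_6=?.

t_1=5, t_2=2, t_3=1, t_4=6, t_5=4, t_6=3

t_1 has just one choice, so t_1 = 5. Remove 5 from t_2, t_3, t_6.
t_4 has just one choice, so t_4 = 6. Remove 6 from t_2, t_3.
t_6's domain is down to {3}, so t_6 = 3. Strike 3 from t_3, t_5.
t_2 has just one choice, so t_2 = 2.
That leaves t_3 = 1.
t_5's domain is down to {4}, so t_5 = 4.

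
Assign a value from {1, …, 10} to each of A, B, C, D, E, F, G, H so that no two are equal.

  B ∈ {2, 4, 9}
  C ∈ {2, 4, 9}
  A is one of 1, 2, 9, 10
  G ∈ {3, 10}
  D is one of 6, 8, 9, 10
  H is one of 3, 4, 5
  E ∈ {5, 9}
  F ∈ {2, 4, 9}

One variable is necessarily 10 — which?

The 3 variables B, C, F are confined to {2, 4, 9}, which locks those values in; drop them from A, D, E, H.
That leaves E = 5. Eliminate 5 elsewhere: H.
H's domain is down to {3}, so H = 3. Remove 3 from G.
So 10 goes to G.

G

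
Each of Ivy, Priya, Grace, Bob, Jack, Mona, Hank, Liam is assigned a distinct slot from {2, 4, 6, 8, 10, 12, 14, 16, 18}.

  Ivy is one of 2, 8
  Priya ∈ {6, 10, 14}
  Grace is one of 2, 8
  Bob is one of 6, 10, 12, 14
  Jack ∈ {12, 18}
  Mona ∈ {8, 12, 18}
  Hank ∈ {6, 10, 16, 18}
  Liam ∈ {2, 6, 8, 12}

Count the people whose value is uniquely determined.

2

The 8 variables draw from only 8 values {2, 6, 8, 10, 12, 14, 16, 18}, so each is used; only Hank can be 16, hence Hank = 16.
The 2 variables Ivy and Grace are confined to {2, 8}, which locks those values in; drop them from Mona, Liam.
Jack and Mona between them cover only {12, 18} — a naked pair. Remove those values from Bob, Liam.
That leaves Liam = 6. Eliminate 6 elsewhere: Priya, Bob.
Determined: Hank=16, Liam=6. The other people each still have more than one consistent value. That makes 2.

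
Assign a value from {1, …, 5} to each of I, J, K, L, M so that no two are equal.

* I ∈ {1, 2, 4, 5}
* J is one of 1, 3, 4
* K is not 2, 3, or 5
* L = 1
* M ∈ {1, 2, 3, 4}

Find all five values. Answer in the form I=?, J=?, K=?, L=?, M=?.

L has just one choice, so L = 1. Remove 1 from I, J, K, M.
K must be 4 (only option left). Strike 4 from I, J, M.
J's domain is down to {3}, so J = 3. Strike 3 from M.
M's domain is down to {2}, so M = 2. Remove 2 from I.
That leaves I = 5.

I=5, J=3, K=4, L=1, M=2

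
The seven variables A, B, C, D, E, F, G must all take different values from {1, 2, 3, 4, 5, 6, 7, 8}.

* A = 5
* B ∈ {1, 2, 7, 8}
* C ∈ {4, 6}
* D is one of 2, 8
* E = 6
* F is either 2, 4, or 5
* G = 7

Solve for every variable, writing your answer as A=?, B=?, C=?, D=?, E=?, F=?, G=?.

A=5, B=1, C=4, D=8, E=6, F=2, G=7

A must be 5 (only option left). So F can't be 5.
E has just one choice, so E = 6. Strike 6 from C.
That leaves G = 7. Eliminate 7 elsewhere: B.
C must be 4 (only option left). So F can't be 4.
F must be 2 (only option left). So B, D can't be 2.
D must be 8 (only option left). Strike 8 from B.
B's domain is down to {1}, so B = 1.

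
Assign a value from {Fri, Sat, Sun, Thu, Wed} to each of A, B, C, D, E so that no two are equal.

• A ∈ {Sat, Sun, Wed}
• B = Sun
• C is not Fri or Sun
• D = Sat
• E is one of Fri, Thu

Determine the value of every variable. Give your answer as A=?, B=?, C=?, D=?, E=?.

A=Wed, B=Sun, C=Thu, D=Sat, E=Fri

B's domain is down to {Sun}, so B = Sun. Eliminate Sun elsewhere: A.
That leaves D = Sat. Eliminate Sat elsewhere: A, C.
A's domain is down to {Wed}, so A = Wed. Remove Wed from C.
C must be Thu (only option left). Strike Thu from E.
E has just one choice, so E = Fri.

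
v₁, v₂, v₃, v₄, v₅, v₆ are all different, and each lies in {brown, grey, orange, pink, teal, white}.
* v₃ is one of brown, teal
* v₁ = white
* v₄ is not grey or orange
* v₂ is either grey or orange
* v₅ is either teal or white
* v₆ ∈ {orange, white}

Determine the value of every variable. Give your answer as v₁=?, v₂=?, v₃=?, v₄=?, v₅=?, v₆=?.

v₁=white, v₂=grey, v₃=brown, v₄=pink, v₅=teal, v₆=orange

v₁ has just one choice, so v₁ = white. Remove white from v₄, v₅, v₆.
v₅ has just one choice, so v₅ = teal. Strike teal from v₃, v₄.
v₆ has just one choice, so v₆ = orange. Strike orange from v₂.
v₂ has just one choice, so v₂ = grey.
v₃ has just one choice, so v₃ = brown. Eliminate brown elsewhere: v₄.
v₄ must be pink (only option left).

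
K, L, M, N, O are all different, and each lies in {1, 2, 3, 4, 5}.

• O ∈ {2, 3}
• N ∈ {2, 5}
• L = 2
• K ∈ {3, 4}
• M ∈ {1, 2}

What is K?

4

L has just one choice, so L = 2. Remove 2 from M, N, O.
M's domain is down to {1}, so M = 1.
That leaves N = 5.
That leaves O = 3. So K can't be 3.
So K = 4.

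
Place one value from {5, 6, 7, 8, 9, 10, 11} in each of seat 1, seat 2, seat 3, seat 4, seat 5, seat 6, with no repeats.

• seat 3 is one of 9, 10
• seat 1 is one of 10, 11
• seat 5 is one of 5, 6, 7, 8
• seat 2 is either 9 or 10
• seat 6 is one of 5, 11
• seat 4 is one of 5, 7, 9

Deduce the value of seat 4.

seat 2 and seat 3 share exactly the 2 values {9, 10}; by pigeonhole those values go to them, so strike 9, 10 from seat 1, seat 4.
seat 1's domain is down to {11}, so seat 1 = 11. Strike 11 from seat 6.
seat 6 must be 5 (only option left). So seat 4, seat 5 can't be 5.
So seat 4 = 7.

7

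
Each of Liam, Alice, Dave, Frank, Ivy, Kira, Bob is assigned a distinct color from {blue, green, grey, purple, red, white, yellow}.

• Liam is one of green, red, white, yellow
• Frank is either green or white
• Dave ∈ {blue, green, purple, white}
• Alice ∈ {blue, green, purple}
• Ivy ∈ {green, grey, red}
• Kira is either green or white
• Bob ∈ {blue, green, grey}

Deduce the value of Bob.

The 7 variables draw from only 7 values {blue, green, grey, purple, red, white, yellow}, so each is used; only Liam can be yellow, hence Liam = yellow.
The 6 still-open variables together cover exactly {blue, green, grey, purple, red, white} — 6 values for 6 variables — and red appears only in Ivy's list, so Ivy = red.
The 5 still-open variables together cover exactly {blue, green, grey, purple, white} — 5 values for 5 variables — and grey appears only in Bob's list, so Bob = grey.

grey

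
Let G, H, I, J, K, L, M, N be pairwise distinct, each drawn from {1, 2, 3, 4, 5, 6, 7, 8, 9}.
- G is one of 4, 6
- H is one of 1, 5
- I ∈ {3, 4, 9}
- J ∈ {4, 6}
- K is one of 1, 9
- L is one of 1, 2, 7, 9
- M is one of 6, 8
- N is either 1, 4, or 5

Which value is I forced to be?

G and J share exactly the 2 values {4, 6}; by pigeonhole those values go to them, so strike 4, 6 from I, M, N.
M's domain is down to {8}, so M = 8.
The 2 variables H and N are confined to {1, 5}, which locks those values in; drop them from K, L.
K must be 9 (only option left). Eliminate 9 elsewhere: I, L.
So I = 3.

3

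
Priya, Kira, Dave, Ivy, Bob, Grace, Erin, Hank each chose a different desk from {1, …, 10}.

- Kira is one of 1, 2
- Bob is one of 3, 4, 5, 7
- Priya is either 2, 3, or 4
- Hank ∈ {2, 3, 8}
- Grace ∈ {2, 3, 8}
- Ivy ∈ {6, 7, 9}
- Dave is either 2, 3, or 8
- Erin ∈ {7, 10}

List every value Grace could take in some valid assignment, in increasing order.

The 3 variables Dave, Grace, Hank are confined to {2, 3, 8}, which locks those values in; drop them from Priya, Kira, Bob.
Priya's domain is down to {4}, so Priya = 4. Eliminate 4 elsewhere: Bob.
Kira has just one choice, so Kira = 1.
No further eliminations apply; Grace can still be any of 2, 3, 8.

2, 3, 8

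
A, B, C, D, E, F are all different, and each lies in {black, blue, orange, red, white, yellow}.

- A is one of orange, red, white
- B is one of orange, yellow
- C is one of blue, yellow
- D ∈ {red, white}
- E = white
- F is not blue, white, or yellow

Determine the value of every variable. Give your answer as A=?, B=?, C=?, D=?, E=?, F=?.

E has just one choice, so E = white. Eliminate white elsewhere: A, D.
D's domain is down to {red}, so D = red. So A, F can't be red.
A's domain is down to {orange}, so A = orange. Remove orange from B, F.
B must be yellow (only option left). So C can't be yellow.
C must be blue (only option left).
F's domain is down to {black}, so F = black.

A=orange, B=yellow, C=blue, D=red, E=white, F=black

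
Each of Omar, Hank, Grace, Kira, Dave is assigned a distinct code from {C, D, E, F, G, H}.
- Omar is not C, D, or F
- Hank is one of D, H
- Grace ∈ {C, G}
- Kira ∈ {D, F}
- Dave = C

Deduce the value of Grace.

G

Dave's domain is down to {C}, so Dave = C. Eliminate C elsewhere: Grace.
So Grace = G.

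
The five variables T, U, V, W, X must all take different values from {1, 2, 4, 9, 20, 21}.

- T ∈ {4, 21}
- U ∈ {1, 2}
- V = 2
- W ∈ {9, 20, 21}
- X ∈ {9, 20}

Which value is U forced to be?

1

V must be 2 (only option left). Remove 2 from U.
So U = 1.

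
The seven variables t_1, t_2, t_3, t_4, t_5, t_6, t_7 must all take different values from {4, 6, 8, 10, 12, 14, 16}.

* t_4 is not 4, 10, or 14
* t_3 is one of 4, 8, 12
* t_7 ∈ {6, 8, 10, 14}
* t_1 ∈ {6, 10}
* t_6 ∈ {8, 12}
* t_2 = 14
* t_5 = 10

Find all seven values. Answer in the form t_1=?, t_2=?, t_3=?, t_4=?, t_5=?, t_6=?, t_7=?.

t_1=6, t_2=14, t_3=4, t_4=16, t_5=10, t_6=12, t_7=8

t_2 must be 14 (only option left). Eliminate 14 elsewhere: t_7.
t_5 has just one choice, so t_5 = 10. Remove 10 from t_1, t_7.
That leaves t_1 = 6. Eliminate 6 elsewhere: t_4, t_7.
t_7's domain is down to {8}, so t_7 = 8. Remove 8 from t_3, t_4, t_6.
That leaves t_6 = 12. Remove 12 from t_3, t_4.
That leaves t_3 = 4.
That leaves t_4 = 16.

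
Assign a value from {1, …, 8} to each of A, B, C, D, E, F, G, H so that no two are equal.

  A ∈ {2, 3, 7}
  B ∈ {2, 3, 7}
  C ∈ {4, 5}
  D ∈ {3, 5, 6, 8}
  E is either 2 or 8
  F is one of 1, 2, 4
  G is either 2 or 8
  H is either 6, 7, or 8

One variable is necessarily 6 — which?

H

Among the 8 variables, 1 fits only F (and all 8 values in {1, 2, 3, 4, 5, 6, 7, 8} must be used), so F = 1.
The 7 still-open variables together cover exactly {2, 3, 4, 5, 6, 7, 8} — 7 values for 7 variables — and 4 appears only in C's list, so C = 4.
Among the 6 still-open variables, 5 fits only D (and all 6 values in {2, 3, 5, 6, 7, 8} must be used), so D = 5.
The 5 still-open variables draw from only 5 values {2, 3, 6, 7, 8}, so each is used; only H can be 6, hence H = 6.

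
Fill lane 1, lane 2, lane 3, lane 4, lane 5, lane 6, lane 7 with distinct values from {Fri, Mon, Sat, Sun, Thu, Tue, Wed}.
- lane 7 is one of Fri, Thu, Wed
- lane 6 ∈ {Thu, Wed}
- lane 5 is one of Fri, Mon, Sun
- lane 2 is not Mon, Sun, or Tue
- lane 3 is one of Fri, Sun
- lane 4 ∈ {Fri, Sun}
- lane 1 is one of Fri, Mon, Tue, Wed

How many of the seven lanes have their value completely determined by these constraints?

The 7 variables draw from only 7 values {Fri, Mon, Sat, Sun, Thu, Tue, Wed}, so each is used; only lane 2 can be Sat, hence lane 2 = Sat.
Among the 6 still-open variables, Tue fits only lane 1 (and all 6 values in {Fri, Mon, Sun, Thu, Tue, Wed} must be used), so lane 1 = Tue.
The 5 still-open variables together cover exactly {Fri, Mon, Sun, Thu, Wed} — 5 values for 5 variables — and Mon appears only in lane 5's list, so lane 5 = Mon.
The 2 variables lane 3 and lane 4 are confined to {Fri, Sun}, which locks those values in; drop them from lane 7.
Determined: lane 1=Tue, lane 2=Sat, lane 5=Mon. The other lanes each still have more than one consistent value. That makes 3.

3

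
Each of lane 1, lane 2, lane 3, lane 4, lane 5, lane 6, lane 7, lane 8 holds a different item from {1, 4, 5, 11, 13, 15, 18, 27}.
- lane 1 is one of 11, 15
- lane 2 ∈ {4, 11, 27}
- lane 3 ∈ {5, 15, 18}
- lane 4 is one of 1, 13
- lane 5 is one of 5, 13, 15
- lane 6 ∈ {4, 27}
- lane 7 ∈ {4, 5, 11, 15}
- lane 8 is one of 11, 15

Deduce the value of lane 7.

Among the 8 variables, 1 fits only lane 4 (and all 8 values in {1, 4, 5, 11, 13, 15, 18, 27} must be used), so lane 4 = 1.
Among the 7 still-open variables, 13 fits only lane 5 (and all 7 values in {4, 5, 11, 13, 15, 18, 27} must be used), so lane 5 = 13.
The 6 still-open variables draw from only 6 values {4, 5, 11, 15, 18, 27}, so each is used; only lane 3 can be 18, hence lane 3 = 18.
Among the 5 still-open variables, 5 fits only lane 7 (and all 5 values in {4, 5, 11, 15, 27} must be used), so lane 7 = 5.

5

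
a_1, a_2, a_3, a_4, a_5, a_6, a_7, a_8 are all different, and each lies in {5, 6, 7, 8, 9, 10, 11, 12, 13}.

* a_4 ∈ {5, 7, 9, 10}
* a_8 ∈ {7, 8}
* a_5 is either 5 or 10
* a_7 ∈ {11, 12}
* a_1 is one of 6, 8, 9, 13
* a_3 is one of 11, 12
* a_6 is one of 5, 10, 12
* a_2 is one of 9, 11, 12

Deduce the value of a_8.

a_3 and a_7 share exactly the 2 values {11, 12}; by pigeonhole those values go to them, so strike 11, 12 from a_2, a_6.
a_2 has just one choice, so a_2 = 9. Eliminate 9 elsewhere: a_1, a_4.
a_5 and a_6 between them cover only {5, 10} — a naked pair. Remove those values from a_4.
a_4 has just one choice, so a_4 = 7. Eliminate 7 elsewhere: a_8.
So a_8 = 8.

8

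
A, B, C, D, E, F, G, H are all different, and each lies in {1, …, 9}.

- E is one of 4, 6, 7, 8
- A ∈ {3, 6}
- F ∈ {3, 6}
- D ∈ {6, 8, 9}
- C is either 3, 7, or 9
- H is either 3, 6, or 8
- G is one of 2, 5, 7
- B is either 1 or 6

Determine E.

The 2 variables A and F are confined to {3, 6}, which locks those values in; drop them from B, C, D, E, H.
B has just one choice, so B = 1.
H's domain is down to {8}, so H = 8. Remove 8 from D, E.
That leaves D = 9. Remove 9 from C.
C's domain is down to {7}, so C = 7. Eliminate 7 elsewhere: E, G.
So E = 4.

4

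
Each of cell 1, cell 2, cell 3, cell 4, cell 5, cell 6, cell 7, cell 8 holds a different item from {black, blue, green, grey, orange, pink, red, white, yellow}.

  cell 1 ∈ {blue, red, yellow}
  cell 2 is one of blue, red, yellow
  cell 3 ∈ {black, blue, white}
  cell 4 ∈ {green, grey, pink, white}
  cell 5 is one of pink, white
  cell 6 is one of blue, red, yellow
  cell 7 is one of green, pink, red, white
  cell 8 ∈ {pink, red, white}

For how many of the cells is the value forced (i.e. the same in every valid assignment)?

The 8 variables draw from only 8 values {black, blue, green, grey, pink, red, white, yellow}, so each is used; only cell 3 can be black, hence cell 3 = black.
Among the 7 still-open variables, grey fits only cell 4 (and all 7 values in {blue, green, grey, pink, red, white, yellow} must be used), so cell 4 = grey.
The 6 still-open variables draw from only 6 values {blue, green, pink, red, white, yellow}, so each is used; only cell 7 can be green, hence cell 7 = green.
cell 1, cell 2, cell 6 between them cover only {blue, red, yellow} — a naked triple. Remove those values from cell 8.
Determined: cell 3=black, cell 4=grey, cell 7=green. The other cells each still have more than one consistent value. That makes 3.

3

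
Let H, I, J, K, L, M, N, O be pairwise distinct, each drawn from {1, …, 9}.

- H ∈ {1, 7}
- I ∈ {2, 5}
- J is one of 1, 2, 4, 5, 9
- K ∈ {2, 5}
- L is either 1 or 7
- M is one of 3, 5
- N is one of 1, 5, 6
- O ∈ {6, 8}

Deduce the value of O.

H and L between them cover only {1, 7} — a naked pair. Remove those values from J, N.
I and K between them cover only {2, 5} — a naked pair. Remove those values from J, M, N.
M has just one choice, so M = 3.
N's domain is down to {6}, so N = 6. Eliminate 6 elsewhere: O.
So O = 8.

8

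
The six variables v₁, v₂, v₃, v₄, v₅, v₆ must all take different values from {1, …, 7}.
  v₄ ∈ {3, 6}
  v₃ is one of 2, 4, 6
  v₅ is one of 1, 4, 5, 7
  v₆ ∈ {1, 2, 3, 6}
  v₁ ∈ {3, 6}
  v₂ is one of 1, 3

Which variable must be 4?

v₁ and v₄ share exactly the 2 values {3, 6}; by pigeonhole those values go to them, so strike 3, 6 from v₂, v₃, v₆.
v₂'s domain is down to {1}, so v₂ = 1. So v₅, v₆ can't be 1.
v₆'s domain is down to {2}, so v₆ = 2. Eliminate 2 elsewhere: v₃.
So 4 goes to v₃.

v₃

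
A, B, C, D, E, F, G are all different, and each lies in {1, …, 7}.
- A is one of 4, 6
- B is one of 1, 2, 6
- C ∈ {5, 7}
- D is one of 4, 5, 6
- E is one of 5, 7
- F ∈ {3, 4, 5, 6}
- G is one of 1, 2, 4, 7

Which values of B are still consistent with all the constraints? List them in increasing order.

1, 2

The 7 variables draw from only 7 values {1, 2, 3, 4, 5, 6, 7}, so each is used; only F can be 3, hence F = 3.
C and E between them cover only {5, 7} — a naked pair. Remove those values from D, G.
The 2 variables A and D are confined to {4, 6}, which locks those values in; drop them from B, G.
No further eliminations apply; B can still be any of 1, 2.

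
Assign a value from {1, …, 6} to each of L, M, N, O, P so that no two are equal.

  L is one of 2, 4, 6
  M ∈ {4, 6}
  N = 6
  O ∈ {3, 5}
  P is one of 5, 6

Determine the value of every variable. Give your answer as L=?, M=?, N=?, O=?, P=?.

N's domain is down to {6}, so N = 6. Remove 6 from L, M, P.
P has just one choice, so P = 5. Remove 5 from O.
M must be 4 (only option left). So L can't be 4.
O has just one choice, so O = 3.
L's domain is down to {2}, so L = 2.

L=2, M=4, N=6, O=3, P=5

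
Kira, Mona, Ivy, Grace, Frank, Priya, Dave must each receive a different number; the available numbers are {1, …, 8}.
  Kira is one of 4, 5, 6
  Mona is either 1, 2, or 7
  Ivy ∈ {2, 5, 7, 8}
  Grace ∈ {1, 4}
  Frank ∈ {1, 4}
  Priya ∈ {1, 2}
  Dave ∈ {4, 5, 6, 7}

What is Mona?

The 7 variables together cover exactly {1, 2, 4, 5, 6, 7, 8} — 7 values for 7 variables — and 8 appears only in Ivy's list, so Ivy = 8.
The 2 variables Grace and Frank are confined to {1, 4}, which locks those values in; drop them from Kira, Mona, Priya, Dave.
Priya has just one choice, so Priya = 2. Remove 2 from Mona.
So Mona = 7.

7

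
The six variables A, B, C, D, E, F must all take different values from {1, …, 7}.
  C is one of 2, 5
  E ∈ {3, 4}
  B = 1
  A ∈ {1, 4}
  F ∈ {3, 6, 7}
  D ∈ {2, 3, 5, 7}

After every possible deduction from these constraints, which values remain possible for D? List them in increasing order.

B has just one choice, so B = 1. Remove 1 from A.
That leaves A = 4. Strike 4 from E.
E must be 3 (only option left). Strike 3 from D, F.
No further eliminations apply; D can still be any of 2, 5, 7.

2, 5, 7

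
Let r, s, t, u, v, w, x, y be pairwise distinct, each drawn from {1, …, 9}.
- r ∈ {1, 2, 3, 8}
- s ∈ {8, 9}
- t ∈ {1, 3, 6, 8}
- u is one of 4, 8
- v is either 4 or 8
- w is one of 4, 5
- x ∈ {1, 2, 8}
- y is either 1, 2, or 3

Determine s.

The 8 variables draw from only 8 values {1, 2, 3, 4, 5, 6, 8, 9}, so each is used; only w can be 5, hence w = 5.
The 7 still-open variables together cover exactly {1, 2, 3, 4, 6, 8, 9} — 7 values for 7 variables — and 6 appears only in t's list, so t = 6.
The 6 still-open variables draw from only 6 values {1, 2, 3, 4, 8, 9}, so each is used; only s can be 9, hence s = 9.

9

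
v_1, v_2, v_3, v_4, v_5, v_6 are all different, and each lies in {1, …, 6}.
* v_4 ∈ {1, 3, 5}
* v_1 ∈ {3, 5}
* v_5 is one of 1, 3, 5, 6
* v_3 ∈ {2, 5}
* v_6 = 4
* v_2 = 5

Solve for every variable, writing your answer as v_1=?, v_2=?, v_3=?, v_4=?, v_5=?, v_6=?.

v_1=3, v_2=5, v_3=2, v_4=1, v_5=6, v_6=4

v_2's domain is down to {5}, so v_2 = 5. So v_1, v_3, v_4, v_5 can't be 5.
v_3 has just one choice, so v_3 = 2.
v_6's domain is down to {4}, so v_6 = 4.
v_1 has just one choice, so v_1 = 3. Eliminate 3 elsewhere: v_4, v_5.
v_4 has just one choice, so v_4 = 1. Remove 1 from v_5.
That leaves v_5 = 6.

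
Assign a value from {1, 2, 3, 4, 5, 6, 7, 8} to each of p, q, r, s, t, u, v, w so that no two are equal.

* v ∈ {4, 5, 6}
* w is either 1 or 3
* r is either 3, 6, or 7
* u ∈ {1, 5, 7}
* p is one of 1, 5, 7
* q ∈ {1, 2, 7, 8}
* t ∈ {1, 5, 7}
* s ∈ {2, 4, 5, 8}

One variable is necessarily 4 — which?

v

The 3 variables p, t, u are confined to {1, 5, 7}, which locks those values in; drop them from q, r, s, v, w.
w has just one choice, so w = 3. So r can't be 3.
r must be 6 (only option left). Remove 6 from v.
So 4 goes to v.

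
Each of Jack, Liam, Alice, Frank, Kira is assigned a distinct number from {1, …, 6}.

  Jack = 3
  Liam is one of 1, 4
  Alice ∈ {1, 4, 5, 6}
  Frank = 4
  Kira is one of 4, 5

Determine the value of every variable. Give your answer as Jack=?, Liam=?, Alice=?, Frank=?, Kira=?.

Jack's domain is down to {3}, so Jack = 3.
That leaves Frank = 4. So Liam, Alice, Kira can't be 4.
Kira has just one choice, so Kira = 5. So Alice can't be 5.
Liam must be 1 (only option left). Strike 1 from Alice.
Alice has just one choice, so Alice = 6.

Jack=3, Liam=1, Alice=6, Frank=4, Kira=5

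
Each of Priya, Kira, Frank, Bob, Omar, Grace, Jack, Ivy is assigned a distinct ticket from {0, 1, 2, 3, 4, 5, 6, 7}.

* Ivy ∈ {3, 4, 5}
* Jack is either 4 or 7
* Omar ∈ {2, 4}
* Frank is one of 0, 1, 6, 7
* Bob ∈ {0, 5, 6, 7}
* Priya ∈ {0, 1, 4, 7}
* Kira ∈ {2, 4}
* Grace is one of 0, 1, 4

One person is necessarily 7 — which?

The 8 variables together cover exactly {0, 1, 2, 3, 4, 5, 6, 7} — 8 values for 8 variables — and 3 appears only in Ivy's list, so Ivy = 3.
Among the 7 still-open variables, 5 fits only Bob (and all 7 values in {0, 1, 2, 4, 5, 6, 7} must be used), so Bob = 5.
Among the 6 still-open variables, 6 fits only Frank (and all 6 values in {0, 1, 2, 4, 6, 7} must be used), so Frank = 6.
Kira and Omar between them cover only {2, 4} — a naked pair. Remove those values from Priya, Grace, Jack.
So 7 goes to Jack.

Jack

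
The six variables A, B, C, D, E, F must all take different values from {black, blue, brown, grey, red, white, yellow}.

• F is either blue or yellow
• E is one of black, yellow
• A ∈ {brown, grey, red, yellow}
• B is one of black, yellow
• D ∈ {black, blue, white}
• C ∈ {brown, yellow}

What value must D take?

B and E share exactly the 2 values {black, yellow}; by pigeonhole those values go to them, so strike black, yellow from A, C, D, F.
C must be brown (only option left). Remove brown from A.
F must be blue (only option left). Eliminate blue elsewhere: D.
So D = white.

white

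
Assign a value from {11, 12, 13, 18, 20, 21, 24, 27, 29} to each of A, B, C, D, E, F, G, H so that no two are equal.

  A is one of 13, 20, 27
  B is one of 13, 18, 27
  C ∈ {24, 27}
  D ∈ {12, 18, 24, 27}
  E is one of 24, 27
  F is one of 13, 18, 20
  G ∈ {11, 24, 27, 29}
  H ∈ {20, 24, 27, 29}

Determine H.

29

The 8 variables draw from only 8 values {11, 12, 13, 18, 20, 24, 27, 29}, so each is used; only G can be 11, hence G = 11.
The 7 still-open variables together cover exactly {12, 13, 18, 20, 24, 27, 29} — 7 values for 7 variables — and 12 appears only in D's list, so D = 12.
The 6 still-open variables together cover exactly {13, 18, 20, 24, 27, 29} — 6 values for 6 variables — and 29 appears only in H's list, so H = 29.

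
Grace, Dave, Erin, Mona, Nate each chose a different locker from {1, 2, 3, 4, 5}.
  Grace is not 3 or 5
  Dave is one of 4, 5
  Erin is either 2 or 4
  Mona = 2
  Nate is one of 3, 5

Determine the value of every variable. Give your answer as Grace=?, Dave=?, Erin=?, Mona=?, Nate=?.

Grace=1, Dave=5, Erin=4, Mona=2, Nate=3

Mona's domain is down to {2}, so Mona = 2. Eliminate 2 elsewhere: Grace, Erin.
Erin has just one choice, so Erin = 4. Eliminate 4 elsewhere: Grace, Dave.
Grace's domain is down to {1}, so Grace = 1.
Dave must be 5 (only option left). Remove 5 from Nate.
Nate must be 3 (only option left).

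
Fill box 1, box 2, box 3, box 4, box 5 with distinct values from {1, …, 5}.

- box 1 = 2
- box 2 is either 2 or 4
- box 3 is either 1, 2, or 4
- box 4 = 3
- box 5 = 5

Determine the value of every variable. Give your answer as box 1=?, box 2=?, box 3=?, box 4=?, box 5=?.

box 1's domain is down to {2}, so box 1 = 2. Strike 2 from box 2, box 3.
That leaves box 2 = 4. Eliminate 4 elsewhere: box 3.
box 3 has just one choice, so box 3 = 1.
box 4 has just one choice, so box 4 = 3.
box 5's domain is down to {5}, so box 5 = 5.

box 1=2, box 2=4, box 3=1, box 4=3, box 5=5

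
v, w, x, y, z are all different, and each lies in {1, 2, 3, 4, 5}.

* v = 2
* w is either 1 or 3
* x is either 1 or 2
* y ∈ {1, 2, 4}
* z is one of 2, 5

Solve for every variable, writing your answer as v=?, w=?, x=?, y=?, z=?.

v=2, w=3, x=1, y=4, z=5

v has just one choice, so v = 2. Strike 2 from x, y, z.
x must be 1 (only option left). So w, y can't be 1.
That leaves y = 4.
z has just one choice, so z = 5.
That leaves w = 3.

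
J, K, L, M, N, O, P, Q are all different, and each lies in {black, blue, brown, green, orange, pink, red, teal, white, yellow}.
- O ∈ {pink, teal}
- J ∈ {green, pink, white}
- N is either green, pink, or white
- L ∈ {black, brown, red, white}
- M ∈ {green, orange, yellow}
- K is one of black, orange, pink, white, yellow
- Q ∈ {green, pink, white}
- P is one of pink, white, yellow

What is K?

black

J, N, Q share exactly the 3 values {green, pink, white}; by pigeonhole those values go to them, so strike green, pink, white from K, L, M, O, P.
O has just one choice, so O = teal.
P's domain is down to {yellow}, so P = yellow. So K, M can't be yellow.
That leaves M = orange. So K can't be orange.
So K = black.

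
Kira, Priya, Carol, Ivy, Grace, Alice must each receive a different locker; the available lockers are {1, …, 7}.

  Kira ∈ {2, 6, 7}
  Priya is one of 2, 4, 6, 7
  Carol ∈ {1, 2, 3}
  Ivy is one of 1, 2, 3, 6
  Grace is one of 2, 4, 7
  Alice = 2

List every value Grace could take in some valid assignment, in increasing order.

Alice's domain is down to {2}, so Alice = 2. Remove 2 from Kira, Priya, Carol, Ivy, Grace.
Kira, Priya, Grace between them cover only {4, 6, 7} — a naked triple. Remove those values from Ivy.
No further eliminations apply; Grace can still be any of 4, 7.

4, 7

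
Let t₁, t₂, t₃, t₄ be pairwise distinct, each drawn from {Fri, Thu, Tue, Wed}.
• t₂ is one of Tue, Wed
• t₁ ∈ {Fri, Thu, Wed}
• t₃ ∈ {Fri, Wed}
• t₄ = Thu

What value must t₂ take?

t₄ has just one choice, so t₄ = Thu. Remove Thu from t₁.
The 3 still-open variables together cover exactly {Fri, Tue, Wed} — 3 values for 3 variables — and Tue appears only in t₂'s list, so t₂ = Tue.

Tue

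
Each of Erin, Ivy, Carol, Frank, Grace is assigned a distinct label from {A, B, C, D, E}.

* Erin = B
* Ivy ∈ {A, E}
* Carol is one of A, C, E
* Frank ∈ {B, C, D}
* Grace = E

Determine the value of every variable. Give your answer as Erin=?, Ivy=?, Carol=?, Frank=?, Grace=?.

Erin must be B (only option left). Remove B from Frank.
Grace must be E (only option left). Strike E from Ivy, Carol.
Ivy must be A (only option left). Strike A from Carol.
That leaves Carol = C. So Frank can't be C.
Frank has just one choice, so Frank = D.

Erin=B, Ivy=A, Carol=C, Frank=D, Grace=E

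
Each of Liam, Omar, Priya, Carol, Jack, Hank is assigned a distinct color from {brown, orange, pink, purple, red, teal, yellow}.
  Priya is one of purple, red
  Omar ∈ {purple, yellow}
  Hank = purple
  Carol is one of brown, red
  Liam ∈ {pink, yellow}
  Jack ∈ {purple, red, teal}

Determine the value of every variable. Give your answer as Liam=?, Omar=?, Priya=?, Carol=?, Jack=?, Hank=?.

Liam=pink, Omar=yellow, Priya=red, Carol=brown, Jack=teal, Hank=purple

Hank must be purple (only option left). Eliminate purple elsewhere: Omar, Priya, Jack.
That leaves Omar = yellow. Strike yellow from Liam.
Priya must be red (only option left). Remove red from Carol, Jack.
Carol has just one choice, so Carol = brown.
Jack's domain is down to {teal}, so Jack = teal.
Liam has just one choice, so Liam = pink.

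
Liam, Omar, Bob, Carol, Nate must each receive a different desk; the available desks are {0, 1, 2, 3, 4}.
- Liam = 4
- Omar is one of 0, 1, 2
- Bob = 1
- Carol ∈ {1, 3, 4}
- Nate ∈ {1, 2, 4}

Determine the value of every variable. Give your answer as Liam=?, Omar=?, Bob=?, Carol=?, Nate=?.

Liam must be 4 (only option left). Remove 4 from Carol, Nate.
Bob has just one choice, so Bob = 1. So Omar, Carol, Nate can't be 1.
Carol's domain is down to {3}, so Carol = 3.
Nate must be 2 (only option left). So Omar can't be 2.
Omar's domain is down to {0}, so Omar = 0.

Liam=4, Omar=0, Bob=1, Carol=3, Nate=2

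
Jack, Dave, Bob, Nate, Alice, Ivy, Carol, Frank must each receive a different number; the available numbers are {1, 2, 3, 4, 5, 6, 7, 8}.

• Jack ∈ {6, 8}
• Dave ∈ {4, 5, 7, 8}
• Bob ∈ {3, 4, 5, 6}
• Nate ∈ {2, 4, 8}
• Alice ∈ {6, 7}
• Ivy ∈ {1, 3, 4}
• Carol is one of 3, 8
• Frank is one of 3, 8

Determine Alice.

7

The 8 variables together cover exactly {1, 2, 3, 4, 5, 6, 7, 8} — 8 values for 8 variables — and 1 appears only in Ivy's list, so Ivy = 1.
Among the 7 still-open variables, 2 fits only Nate (and all 7 values in {2, 3, 4, 5, 6, 7, 8} must be used), so Nate = 2.
The 2 variables Carol and Frank are confined to {3, 8}, which locks those values in; drop them from Jack, Dave, Bob.
Jack has just one choice, so Jack = 6. Remove 6 from Bob, Alice.
So Alice = 7.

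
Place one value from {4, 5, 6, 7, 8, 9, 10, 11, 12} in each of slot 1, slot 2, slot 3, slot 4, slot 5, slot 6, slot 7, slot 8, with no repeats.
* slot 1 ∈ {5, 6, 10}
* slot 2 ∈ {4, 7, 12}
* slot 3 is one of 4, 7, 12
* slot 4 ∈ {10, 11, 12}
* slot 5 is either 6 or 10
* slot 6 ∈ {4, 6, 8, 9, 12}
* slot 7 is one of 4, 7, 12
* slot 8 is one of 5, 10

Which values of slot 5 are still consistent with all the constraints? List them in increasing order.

6, 10

The 3 variables slot 1, slot 5, slot 8 are confined to {5, 6, 10}, which locks those values in; drop them from slot 4, slot 6.
The 3 variables slot 2, slot 3, slot 7 are confined to {4, 7, 12}, which locks those values in; drop them from slot 4, slot 6.
slot 4 has just one choice, so slot 4 = 11.
No further eliminations apply; slot 5 can still be any of 6, 10.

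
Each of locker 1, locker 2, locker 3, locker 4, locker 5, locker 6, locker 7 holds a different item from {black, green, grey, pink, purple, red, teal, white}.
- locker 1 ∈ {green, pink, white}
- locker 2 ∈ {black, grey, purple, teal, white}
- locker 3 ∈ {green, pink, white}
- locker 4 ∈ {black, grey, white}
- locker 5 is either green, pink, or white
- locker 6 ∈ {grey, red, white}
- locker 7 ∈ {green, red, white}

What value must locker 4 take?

locker 1, locker 3, locker 5 share exactly the 3 values {green, pink, white}; by pigeonhole those values go to them, so strike green, pink, white from locker 2, locker 4, locker 6, locker 7.
That leaves locker 7 = red. Strike red from locker 6.
locker 6's domain is down to {grey}, so locker 6 = grey. Eliminate grey elsewhere: locker 2, locker 4.
So locker 4 = black.

black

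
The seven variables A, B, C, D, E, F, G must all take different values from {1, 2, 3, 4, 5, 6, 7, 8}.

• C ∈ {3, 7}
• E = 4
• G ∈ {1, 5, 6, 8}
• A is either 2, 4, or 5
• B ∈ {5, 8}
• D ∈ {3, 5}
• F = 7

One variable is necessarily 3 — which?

E has just one choice, so E = 4. Eliminate 4 elsewhere: A.
F's domain is down to {7}, so F = 7. Eliminate 7 elsewhere: C.
So 3 goes to C.

C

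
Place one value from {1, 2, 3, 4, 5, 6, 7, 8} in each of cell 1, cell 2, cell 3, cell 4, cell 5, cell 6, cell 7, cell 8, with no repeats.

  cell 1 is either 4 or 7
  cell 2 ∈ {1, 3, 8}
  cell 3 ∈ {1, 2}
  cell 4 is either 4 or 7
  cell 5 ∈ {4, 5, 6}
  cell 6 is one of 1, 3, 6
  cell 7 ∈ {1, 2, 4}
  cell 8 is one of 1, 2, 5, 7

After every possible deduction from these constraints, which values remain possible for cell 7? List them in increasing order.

1, 2

The 8 variables draw from only 8 values {1, 2, 3, 4, 5, 6, 7, 8}, so each is used; only cell 2 can be 8, hence cell 2 = 8.
Among the 7 still-open variables, 3 fits only cell 6 (and all 7 values in {1, 2, 3, 4, 5, 6, 7} must be used), so cell 6 = 3.
Among the 6 still-open variables, 6 fits only cell 5 (and all 6 values in {1, 2, 4, 5, 6, 7} must be used), so cell 5 = 6.
The 5 still-open variables together cover exactly {1, 2, 4, 5, 7} — 5 values for 5 variables — and 5 appears only in cell 8's list, so cell 8 = 5.
The 2 variables cell 1 and cell 4 are confined to {4, 7}, which locks those values in; drop them from cell 7.
No further eliminations apply; cell 7 can still be any of 1, 2.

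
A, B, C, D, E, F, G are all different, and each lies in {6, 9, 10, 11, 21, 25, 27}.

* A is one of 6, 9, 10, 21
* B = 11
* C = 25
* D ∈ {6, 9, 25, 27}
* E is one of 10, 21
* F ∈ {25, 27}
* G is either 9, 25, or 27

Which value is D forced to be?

6

B has just one choice, so B = 11.
C's domain is down to {25}, so C = 25. Eliminate 25 elsewhere: D, F, G.
F must be 27 (only option left). So D, G can't be 27.
That leaves G = 9. Remove 9 from A, D.
So D = 6.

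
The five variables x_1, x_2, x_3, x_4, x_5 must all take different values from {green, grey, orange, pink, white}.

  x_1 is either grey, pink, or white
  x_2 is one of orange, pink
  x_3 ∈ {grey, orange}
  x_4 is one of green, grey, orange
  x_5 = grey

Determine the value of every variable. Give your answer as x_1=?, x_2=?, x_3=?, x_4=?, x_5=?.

x_5 has just one choice, so x_5 = grey. Remove grey from x_1, x_3, x_4.
That leaves x_3 = orange. Eliminate orange elsewhere: x_2, x_4.
x_4's domain is down to {green}, so x_4 = green.
x_2 must be pink (only option left). Strike pink from x_1.
x_1's domain is down to {white}, so x_1 = white.

x_1=white, x_2=pink, x_3=orange, x_4=green, x_5=grey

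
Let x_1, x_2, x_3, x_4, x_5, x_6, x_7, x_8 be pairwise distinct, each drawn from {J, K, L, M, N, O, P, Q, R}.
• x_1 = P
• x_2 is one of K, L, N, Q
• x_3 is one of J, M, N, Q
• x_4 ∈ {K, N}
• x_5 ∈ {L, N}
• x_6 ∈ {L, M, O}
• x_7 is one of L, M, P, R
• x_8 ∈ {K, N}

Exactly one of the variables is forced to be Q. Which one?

x_1's domain is down to {P}, so x_1 = P. So x_7 can't be P.
The 2 variables x_4 and x_8 are confined to {K, N}, which locks those values in; drop them from x_2, x_3, x_5.
x_5 has just one choice, so x_5 = L. Remove L from x_2, x_6, x_7.
So Q goes to x_2.

x_2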